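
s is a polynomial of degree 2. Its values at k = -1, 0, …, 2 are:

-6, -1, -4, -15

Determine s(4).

-61

Write s(k) = ak² + bk + c; the 4 given values yield a linear system in the 3 coefficients.
Solving, s(k) = -4k² + k - 1.
Then s(4) = -61.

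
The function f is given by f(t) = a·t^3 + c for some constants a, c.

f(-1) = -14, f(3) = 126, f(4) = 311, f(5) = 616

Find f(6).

From f(-1) = -14 and f(3) = 126: -1a + c = -14 and 27a + c = 126.
Subtracting: 28a = 140, so a = 5; then c = -14 − 5·(-1) = -9.
So f(t) = 5t³ − 9, and f(6) = 1071.

1071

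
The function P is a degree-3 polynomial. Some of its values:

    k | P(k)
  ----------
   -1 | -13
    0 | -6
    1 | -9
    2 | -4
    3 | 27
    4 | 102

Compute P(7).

First differences: 7, -3, 5, 31, 75. Second differences: -10, 8, 26, 44. Third differences: 18, 18, 18.
Level-3 differences are constant, so P has degree 3.
Fitting a degree-3 polynomial gives P(k) = 3k³ - 5k² - k - 6.
Then P(7) = 771.

771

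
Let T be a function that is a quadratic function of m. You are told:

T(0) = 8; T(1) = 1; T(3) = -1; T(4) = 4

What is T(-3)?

Write T(m) = am² + bm + c; the 4 given values yield a linear system in the 3 coefficients.
Solving, T(m) = 2m² - 9m + 8.
Then T(-3) = 53.

53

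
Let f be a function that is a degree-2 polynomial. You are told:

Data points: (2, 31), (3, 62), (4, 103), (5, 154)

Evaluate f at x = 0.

First differences: 31, 41, 51. Second differences: 10, 10.
Level-2 differences are constant, so f has degree 2.
Fitting a degree-2 polynomial gives f(x) = 5x² + 6x - 1.
Then f(0) = -1.

-1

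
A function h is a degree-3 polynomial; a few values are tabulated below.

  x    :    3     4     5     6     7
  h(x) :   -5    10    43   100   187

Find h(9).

Write h(x) = ax³ + bx² + cx + d; the 5 given values yield a linear system in the 4 coefficients.
Solving, h(x) = x³ - 3x² - x - 2.
Then h(9) = 475.

475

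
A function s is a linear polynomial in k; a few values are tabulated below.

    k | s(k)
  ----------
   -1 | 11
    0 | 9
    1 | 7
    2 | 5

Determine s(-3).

First differences: -2, -2, -2.
Level-1 differences are constant, so s has degree 1.
Fitting a degree-1 polynomial gives s(k) = -2k + 9.
Then s(-3) = 15.

15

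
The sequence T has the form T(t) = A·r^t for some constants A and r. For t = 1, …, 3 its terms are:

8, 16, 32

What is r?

Consecutive ratio: 16/8 = 2, and 32/16 = 2, so r = 2.
Then A·2^1 = 8 gives A = 4, and T(t) = 4·2^t.

2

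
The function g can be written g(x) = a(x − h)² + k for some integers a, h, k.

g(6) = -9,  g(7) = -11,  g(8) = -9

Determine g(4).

First differences -2, 2; second difference 4 = 2a, so a = 2.
Expanding, the x-coefficient is −2ah = -4h; matching it to the data gives h = 7, and then k = -11.
So g(x) = 2(x − 7)² − 11.
g(4) = 2·(-3)² − 11 = 7.

7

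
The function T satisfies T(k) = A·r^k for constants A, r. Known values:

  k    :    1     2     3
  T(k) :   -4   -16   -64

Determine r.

Consecutive ratio: -16/(-4) = 4, and -64/(-16) = 4, so r = 4.
Then A·4^1 = -4 gives A = -1, and T(k) = -1·4^k.

4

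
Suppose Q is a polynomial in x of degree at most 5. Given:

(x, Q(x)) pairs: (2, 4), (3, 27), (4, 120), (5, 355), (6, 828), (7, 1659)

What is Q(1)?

First differences: 23, 93, 235, 473, 831. Second differences: 70, 142, 238, 358. Third differences: 72, 96, 120. Fourth differences: 24, 24.
Level-4 differences are constant, so Q has degree 4.
Fitting a degree-4 polynomial gives Q(x) = x^4 - 2x³ - 2x² + 6x.
Then Q(1) = 3.

3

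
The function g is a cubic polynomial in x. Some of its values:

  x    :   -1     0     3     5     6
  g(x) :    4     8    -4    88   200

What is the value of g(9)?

Write g(x) = ax³ + bx² + cx + d; the 5 given values yield a linear system in the 4 coefficients.
Solving, g(x) = 2x³ - 6x² - 4x + 8.
Then g(9) = 944.

944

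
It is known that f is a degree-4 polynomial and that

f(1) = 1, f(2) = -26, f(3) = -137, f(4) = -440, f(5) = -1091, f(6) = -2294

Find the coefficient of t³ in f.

First differences: -27, -111, -303, -651, -1203. Second differences: -84, -192, -348, -552. Third differences: -108, -156, -204. Fourth differences: -48, -48.
Level-4 differences are constant, so f has degree 4.
Fitting a degree-4 polynomial gives f(t) = -2t^4 + 2t³ - 4t² + t + 4.
The coefficient of t³ is 2.

2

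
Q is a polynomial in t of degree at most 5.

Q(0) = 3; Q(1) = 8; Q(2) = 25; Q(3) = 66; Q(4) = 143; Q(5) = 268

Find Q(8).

First differences: 5, 17, 41, 77, 125. Second differences: 12, 24, 36, 48. Third differences: 12, 12, 12.
Level-3 differences are constant, so Q has degree 3.
Fitting a degree-3 polynomial gives Q(t) = 2t³ + 3t + 3.
Then Q(8) = 1051.

1051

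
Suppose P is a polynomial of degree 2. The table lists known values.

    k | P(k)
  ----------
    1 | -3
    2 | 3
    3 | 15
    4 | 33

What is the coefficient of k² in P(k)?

First differences: 6, 12, 18. Second differences: 6, 6.
Level-2 differences are constant, so P has degree 2.
Fitting a degree-2 polynomial gives P(k) = 3k² - 3k - 3.
The coefficient of k² is 3.

3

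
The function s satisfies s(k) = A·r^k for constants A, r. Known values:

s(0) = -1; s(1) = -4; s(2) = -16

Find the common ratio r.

Consecutive ratio: -4/(-1) = 4, and -16/(-4) = 4, so r = 4.
Then A·4^0 = -1 gives A = -1, and s(k) = -1·4^k.

4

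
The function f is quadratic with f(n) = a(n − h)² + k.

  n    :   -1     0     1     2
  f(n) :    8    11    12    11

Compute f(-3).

-4

First differences 3, 1, -1; second difference -2 = 2a, so a = -1.
Expanding, the n-coefficient is −2ah = 2h; matching it to the data gives h = 1, and then k = 12.
So f(n) = -1(n − 1)² + 12.
f(-3) = -1·(-4)² + 12 = -4.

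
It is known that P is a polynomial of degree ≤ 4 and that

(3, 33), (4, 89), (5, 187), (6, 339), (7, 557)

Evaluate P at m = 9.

First differences: 56, 98, 152, 218. Second differences: 42, 54, 66. Third differences: 12, 12.
Level-3 differences are constant, so P has degree 3.
Fitting a degree-3 polynomial gives P(m) = 2m³ - 3m² + 3m - 3.
Then P(9) = 1239.

1239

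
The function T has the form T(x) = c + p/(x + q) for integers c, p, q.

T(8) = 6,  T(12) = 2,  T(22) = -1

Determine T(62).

(T(x) − c)(x + q) = p for each data point; the three points give a linear system in c and q, then p follows.
Solving: c = -4, q = -2, p = 60, so T(x) = -4 + 60/(x − 2).
Then T(62) = -4 + 60/60 = -3.

-3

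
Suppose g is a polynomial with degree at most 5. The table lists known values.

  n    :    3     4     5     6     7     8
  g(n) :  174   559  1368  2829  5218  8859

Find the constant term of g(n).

3

Write g(n) = an^5 + bn^4 + cn³ + dn² + en + p; the 6 given values yield a linear system in the 6 coefficients.
Solving, the leading coefficient vanishes, and g(n) = 2n^4 + 2n³ - 6n² + 3n + 3.
The constant term is g(0) = 3.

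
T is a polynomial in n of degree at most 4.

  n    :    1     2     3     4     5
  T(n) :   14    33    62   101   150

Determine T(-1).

6

First differences: 19, 29, 39, 49. Second differences: 10, 10, 10.
Level-2 differences are constant, so T has degree 2.
Fitting a degree-2 polynomial gives T(n) = 5n² + 4n + 5.
Then T(-1) = 6.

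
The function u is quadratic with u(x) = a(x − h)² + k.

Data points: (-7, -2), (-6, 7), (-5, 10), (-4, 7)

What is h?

First differences 9, 3, -3; second difference -6 = 2a, so a = -3.
Expanding, the x-coefficient is −2ah = 6h; matching it to the data gives h = -5, and then k = 10.
So u(x) = -3(x + 5)² + 10.
Hence h = -5.

-5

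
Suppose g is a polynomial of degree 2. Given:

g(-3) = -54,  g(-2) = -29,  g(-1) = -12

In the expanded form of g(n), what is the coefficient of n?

Write g(n) = an² + bn + c; the 3 given values yield a linear system in the 3 coefficients.
Solving, g(n) = -4n² + 5n - 3.
The coefficient of n is 5.

5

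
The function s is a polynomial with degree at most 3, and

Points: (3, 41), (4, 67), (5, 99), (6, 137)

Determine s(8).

231

Write s(x) = ax³ + bx² + cx + d; the 4 given values yield a linear system in the 4 coefficients.
Solving, the leading coefficient vanishes, and s(x) = 3x² + 5x - 1.
Then s(8) = 231.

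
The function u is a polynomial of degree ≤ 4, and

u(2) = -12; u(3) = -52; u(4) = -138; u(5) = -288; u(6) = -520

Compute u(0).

2

Write u(x) = ax^4 + bx³ + cx² + dx + e; the 5 given values yield a linear system in the 5 coefficients.
Solving, the leading coefficient vanishes, and u(x) = -3x³ + 4x² - 3x + 2.
Then u(0) = 2.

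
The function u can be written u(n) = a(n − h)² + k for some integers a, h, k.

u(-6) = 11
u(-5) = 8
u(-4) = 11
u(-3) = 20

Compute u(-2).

35

First differences -3, 3, 9; second difference 6 = 2a, so a = 3.
Expanding, the n-coefficient is −2ah = -6h; matching it to the data gives h = -5, and then k = 8.
So u(n) = 3(n + 5)² + 8.
u(-2) = 3·3² + 8 = 35.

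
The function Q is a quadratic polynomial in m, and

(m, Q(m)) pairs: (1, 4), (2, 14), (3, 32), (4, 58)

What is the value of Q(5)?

Write Q(m) = am² + bm + c; the 4 given values yield a linear system in the 3 coefficients.
Solving, Q(m) = 4m² - 2m + 2.
Then Q(5) = 92.

92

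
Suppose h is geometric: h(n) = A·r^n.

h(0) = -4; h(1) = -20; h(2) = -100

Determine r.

5

Consecutive ratio: -20/(-4) = 5, and -100/(-20) = 5, so r = 5.
Then A·5^0 = -4 gives A = -4, and h(n) = -4·5^n.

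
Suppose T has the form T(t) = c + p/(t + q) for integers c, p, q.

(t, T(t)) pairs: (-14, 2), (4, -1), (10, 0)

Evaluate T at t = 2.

(T(t) − c)(t + q) = p for each data point; the three points give a linear system in c and q, then p follows.
Solving: c = 1, q = 2, p = -12, so T(t) = 1 − 12/(t + 2).
Then T(2) = 1 − 12/4 = -2.

-2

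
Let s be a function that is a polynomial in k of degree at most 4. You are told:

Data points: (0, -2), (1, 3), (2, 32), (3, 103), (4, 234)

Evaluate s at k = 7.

First differences: 5, 29, 71, 131. Second differences: 24, 42, 60. Third differences: 18, 18.
Level-3 differences are constant, so s has degree 3.
Fitting a degree-3 polynomial gives s(k) = 3k³ + 3k² - k - 2.
Then s(7) = 1167.

1167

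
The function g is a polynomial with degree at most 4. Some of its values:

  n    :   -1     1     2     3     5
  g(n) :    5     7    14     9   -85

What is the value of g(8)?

-616

Write g(n) = an^4 + bn³ + cn² + dn + e; the 5 given values yield a linear system in the 5 coefficients.
Solving, the leading coefficient vanishes, and g(n) = -2n³ + 6n² + 3n.
Then g(8) = -616.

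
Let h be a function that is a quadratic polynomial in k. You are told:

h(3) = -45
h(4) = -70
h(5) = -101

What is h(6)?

Write h(k) = ak² + bk + c; the 3 given values yield a linear system in the 3 coefficients.
Solving, h(k) = -3k² - 4k - 6.
Then h(6) = -138.

-138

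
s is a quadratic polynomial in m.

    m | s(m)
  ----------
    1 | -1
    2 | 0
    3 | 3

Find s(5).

Write s(m) = am² + bm + c; the 3 given values yield a linear system in the 3 coefficients.
Solving, s(m) = m² - 2m.
Then s(5) = 15.

15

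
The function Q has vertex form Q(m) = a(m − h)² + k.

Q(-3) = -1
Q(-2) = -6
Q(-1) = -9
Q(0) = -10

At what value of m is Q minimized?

0

First differences -5, -3, -1; second difference 2 = 2a, so a = 1.
Expanding, the m-coefficient is −2ah = -2h; matching it to the data gives h = 0, and then k = -10.
So Q(m) = 1(m + 0)² − 10.
Hence h = 0.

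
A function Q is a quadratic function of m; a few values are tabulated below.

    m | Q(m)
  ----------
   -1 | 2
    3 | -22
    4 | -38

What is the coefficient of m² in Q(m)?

-2

Write Q(m) = am² + bm + c; the 3 given values yield a linear system in the 3 coefficients.
Solving, Q(m) = -2m² - 2m + 2.
The coefficient of m² is -2.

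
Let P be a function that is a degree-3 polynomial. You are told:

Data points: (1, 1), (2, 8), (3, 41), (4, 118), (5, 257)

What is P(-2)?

-44

First differences: 7, 33, 77, 139. Second differences: 26, 44, 62. Third differences: 18, 18.
Level-3 differences are constant, so P has degree 3.
Fitting a degree-3 polynomial gives P(n) = 3n³ - 5n² + n + 2.
Then P(-2) = -44.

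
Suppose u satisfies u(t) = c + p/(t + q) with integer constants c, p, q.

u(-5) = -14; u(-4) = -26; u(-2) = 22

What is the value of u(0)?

6

(u(t) − c)(t + q) = p for each data point; the three points give a linear system in c and q, then p follows.
Solving: c = -2, q = 3, p = 24, so u(t) = -2 + 24/(t + 3).
Then u(0) = -2 + 24/3 = 6.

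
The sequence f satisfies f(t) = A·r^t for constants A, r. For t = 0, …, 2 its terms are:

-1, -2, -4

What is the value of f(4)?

-16

Consecutive ratio: -2/(-1) = 2, and -4/(-2) = 2, so r = 2.
Then A·2^0 = -1 gives A = -1, and f(t) = -1·2^t.
f(4) = -1·2^4 = -16.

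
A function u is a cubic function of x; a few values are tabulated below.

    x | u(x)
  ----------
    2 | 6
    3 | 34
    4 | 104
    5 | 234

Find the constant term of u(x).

4

Write u(x) = ax³ + bx² + cx + d; the 4 given values yield a linear system in the 4 coefficients.
Solving, u(x) = 3x³ - 6x² + x + 4.
The constant term is u(0) = 4.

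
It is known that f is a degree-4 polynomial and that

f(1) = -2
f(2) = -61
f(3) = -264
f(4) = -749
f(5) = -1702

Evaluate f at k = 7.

-5996

Write f(k) = ak^4 + bk³ + ck² + dk + e; the 5 given values yield a linear system in the 5 coefficients.
Solving, f(k) = -2k^4 - 3k³ - 4k² + 4k + 3.
Then f(7) = -5996.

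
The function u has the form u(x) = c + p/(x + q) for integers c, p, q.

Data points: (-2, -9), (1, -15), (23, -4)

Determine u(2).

-25

(u(x) − c)(x + q) = p for each data point; the three points give a linear system in c and q, then p follows.
Solving: c = -5, q = -3, p = 20, so u(x) = -5 + 20/(x − 3).
Then u(2) = -5 + 20/(-1) = -25.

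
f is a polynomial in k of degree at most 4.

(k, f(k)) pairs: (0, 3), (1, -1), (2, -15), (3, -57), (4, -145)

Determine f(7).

First differences: -4, -14, -42, -88. Second differences: -10, -28, -46. Third differences: -18, -18.
Level-3 differences are constant, so f has degree 3.
Fitting a degree-3 polynomial gives f(k) = -3k³ + 4k² - 5k + 3.
Then f(7) = -865.

-865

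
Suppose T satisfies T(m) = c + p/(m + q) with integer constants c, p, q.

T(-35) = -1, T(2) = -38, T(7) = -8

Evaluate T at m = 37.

(T(m) − c)(m + q) = p for each data point; the three points give a linear system in c and q, then p follows.
Solving: c = -2, q = -1, p = -36, so T(m) = -2 − 36/(m − 1).
Then T(37) = -2 − 36/36 = -3.

-3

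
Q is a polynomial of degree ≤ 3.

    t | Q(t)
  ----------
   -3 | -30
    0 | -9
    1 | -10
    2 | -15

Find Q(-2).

Write Q(t) = at³ + bt² + ct + d; the 4 given values yield a linear system in the 4 coefficients.
Solving, the leading coefficient vanishes, and Q(t) = -2t² + t - 9.
Then Q(-2) = -19.

-19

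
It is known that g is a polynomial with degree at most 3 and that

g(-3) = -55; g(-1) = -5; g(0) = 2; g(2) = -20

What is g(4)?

-90

Write g(k) = ak³ + bk² + ck + d; the 4 given values yield a linear system in the 4 coefficients.
Solving, the leading coefficient vanishes, and g(k) = -6k² + k + 2.
Then g(4) = -90.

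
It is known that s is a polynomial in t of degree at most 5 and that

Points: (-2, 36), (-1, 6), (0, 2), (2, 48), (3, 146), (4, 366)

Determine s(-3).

128

Write s(t) = at^5 + bt^4 + ct³ + dt² + et + p; the 6 given values yield a linear system in the 6 coefficients.
Solving, the leading coefficient vanishes, and s(t) = t^4 + 6t² + 3t + 2.
Then s(-3) = 128.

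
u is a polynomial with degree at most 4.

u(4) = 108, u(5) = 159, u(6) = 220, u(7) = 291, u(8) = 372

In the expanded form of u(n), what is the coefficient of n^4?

0

First differences: 51, 61, 71, 81. Second differences: 10, 10, 10.
Level-2 differences are constant, so u has degree 2.
Fitting a degree-2 polynomial gives u(n) = 5n² + 6n + 4.
The coefficient of n^4 is 0.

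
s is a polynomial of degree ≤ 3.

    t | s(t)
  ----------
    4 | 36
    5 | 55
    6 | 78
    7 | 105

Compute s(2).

Write s(t) = at³ + bt² + ct + d; the 4 given values yield a linear system in the 4 coefficients.
Solving, the leading coefficient vanishes, and s(t) = 2t² + t.
Then s(2) = 10.

10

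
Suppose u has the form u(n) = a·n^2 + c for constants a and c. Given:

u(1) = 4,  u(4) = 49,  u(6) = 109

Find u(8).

193

From u(1) = 4 and u(4) = 49: 1a + c = 4 and 16a + c = 49.
Subtracting: 15a = 45, so a = 3; then c = 4 − 3·1 = 1.
So u(n) = 3n² + 1, and u(8) = 193.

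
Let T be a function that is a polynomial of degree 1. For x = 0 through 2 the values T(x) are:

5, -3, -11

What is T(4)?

First differences: -8, -8.
Level-1 differences are constant, so T has degree 1.
Fitting a degree-1 polynomial gives T(x) = -8x + 5.
Then T(4) = -27.

-27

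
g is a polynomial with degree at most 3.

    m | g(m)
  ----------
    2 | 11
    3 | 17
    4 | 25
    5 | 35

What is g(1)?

7

Write g(m) = am³ + bm² + cm + d; the 4 given values yield a linear system in the 4 coefficients.
Solving, the leading coefficient vanishes, and g(m) = m² + m + 5.
Then g(1) = 7.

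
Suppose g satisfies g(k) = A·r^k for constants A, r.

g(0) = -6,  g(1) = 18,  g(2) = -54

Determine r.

Consecutive ratio: 18/(-6) = -3, and -54/18 = -3, so r = -3.
Then A·(-3)^0 = -6 gives A = -6, and g(k) = -6·(-3)^k.

-3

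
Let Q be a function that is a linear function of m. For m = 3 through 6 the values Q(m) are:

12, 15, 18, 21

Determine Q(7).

24

First differences: 3, 3, 3.
Level-1 differences are constant, so Q has degree 1.
Extending the table by one column gives the next first difference 3, so Q(7) = 21 + 3 = 24.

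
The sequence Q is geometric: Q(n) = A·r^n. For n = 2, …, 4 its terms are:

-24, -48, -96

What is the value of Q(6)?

Consecutive ratio: -48/(-24) = 2, and -96/(-48) = 2, so r = 2.
Then A·2^2 = -24 gives A = -6, and Q(n) = -6·2^n.
Q(6) = -6·2^6 = -384.

-384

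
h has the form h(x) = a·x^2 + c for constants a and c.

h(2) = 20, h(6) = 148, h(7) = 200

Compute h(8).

From h(2) = 20 and h(6) = 148: 4a + c = 20 and 36a + c = 148.
Subtracting: 32a = 128, so a = 4; then c = 20 − 4·4 = 4.
So h(x) = 4x² + 4, and h(8) = 260.

260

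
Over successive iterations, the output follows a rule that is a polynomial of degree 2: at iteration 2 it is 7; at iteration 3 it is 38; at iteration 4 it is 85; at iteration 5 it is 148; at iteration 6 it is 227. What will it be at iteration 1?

Write the value at m as Q(m).
First differences: 31, 47, 63, 79. Second differences: 16, 16, 16.
Level-2 differences are constant, so Q has degree 2.
Fitting a degree-2 polynomial gives Q(m) = 8m² - 9m - 7.
Then Q(1) = -8.

-8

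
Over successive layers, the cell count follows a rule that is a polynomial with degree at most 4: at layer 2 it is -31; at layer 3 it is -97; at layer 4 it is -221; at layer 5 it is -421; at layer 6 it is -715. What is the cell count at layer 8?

-1657

Write the value at t as Q(t).
Write Q(t) = at^4 + bt³ + ct² + dt + e; the 5 given values yield a linear system in the 5 coefficients.
Solving, the leading coefficient vanishes, and Q(t) = -3t³ - 2t² + t - 1.
Then Q(8) = -1657.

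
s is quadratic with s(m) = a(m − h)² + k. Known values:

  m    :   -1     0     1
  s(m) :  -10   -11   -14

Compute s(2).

First differences -1, -3; second difference -2 = 2a, so a = -1.
Expanding, the m-coefficient is −2ah = 2h; matching it to the data gives h = -1, and then k = -10.
So s(m) = -1(m + 1)² − 10.
s(2) = -1·3² − 10 = -19.

-19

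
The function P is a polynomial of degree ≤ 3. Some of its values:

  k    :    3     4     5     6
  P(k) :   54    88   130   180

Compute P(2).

28

Write P(k) = ak³ + bk² + ck + d; the 4 given values yield a linear system in the 4 coefficients.
Solving, the leading coefficient vanishes, and P(k) = 4k² + 6k.
Then P(2) = 28.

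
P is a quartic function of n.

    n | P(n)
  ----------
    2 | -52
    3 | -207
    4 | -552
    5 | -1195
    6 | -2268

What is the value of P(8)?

-6352

Write P(n) = an^4 + bn³ + cn² + dn + e; the 5 given values yield a linear system in the 5 coefficients.
Solving, P(n) = -n^4 - 4n³ - 4n² + 6n.
Then P(8) = -6352.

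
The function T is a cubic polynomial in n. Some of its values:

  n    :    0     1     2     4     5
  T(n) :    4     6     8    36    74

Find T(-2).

Write T(n) = an³ + bn² + cn + d; the 5 given values yield a linear system in the 4 coefficients.
Solving, T(n) = n³ - 3n² + 4n + 4.
Then T(-2) = -24.

-24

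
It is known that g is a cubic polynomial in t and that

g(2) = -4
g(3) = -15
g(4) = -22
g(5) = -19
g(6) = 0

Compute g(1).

First differences: -11, -7, 3, 19. Second differences: 4, 10, 16. Third differences: 6, 6.
Level-3 differences are constant, so g has degree 3.
Fitting a degree-3 polynomial gives g(t) = t³ - 7t² + 5t + 6.
Then g(1) = 5.

5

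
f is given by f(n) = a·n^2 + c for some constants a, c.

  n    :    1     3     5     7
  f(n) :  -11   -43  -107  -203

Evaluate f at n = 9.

-331

From f(1) = -11 and f(3) = -43: 1a + c = -11 and 9a + c = -43.
Subtracting: 8a = -32, so a = -4; then c = -11 − (-4)·1 = -7.
So f(n) = -4n² − 7, and f(9) = -331.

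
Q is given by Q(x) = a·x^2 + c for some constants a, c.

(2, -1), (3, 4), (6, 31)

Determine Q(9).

From Q(2) = -1 and Q(3) = 4: 4a + c = -1 and 9a + c = 4.
Subtracting: 5a = 5, so a = 1; then c = -1 − 1·4 = -5.
So Q(x) = 1x² − 5, and Q(9) = 76.

76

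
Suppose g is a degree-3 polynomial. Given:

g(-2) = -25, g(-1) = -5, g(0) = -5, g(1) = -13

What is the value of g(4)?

Write g(k) = ak³ + bk² + ck + d; the 4 given values yield a linear system in the 4 coefficients.
Solving, g(k) = 2k³ - 4k² - 6k - 5.
Then g(4) = 35.

35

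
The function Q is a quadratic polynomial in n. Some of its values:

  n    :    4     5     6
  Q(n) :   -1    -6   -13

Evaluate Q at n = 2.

3

Write Q(n) = an² + bn + c; the 3 given values yield a linear system in the 3 coefficients.
Solving, Q(n) = -n² + 4n - 1.
Then Q(2) = 3.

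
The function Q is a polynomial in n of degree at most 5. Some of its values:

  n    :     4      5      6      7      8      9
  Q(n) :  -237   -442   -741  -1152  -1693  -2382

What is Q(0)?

3

Write Q(n) = an^5 + bn^4 + cn³ + dn² + en + p; the 6 given values yield a linear system in the 6 coefficients.
Solving, the top 2 coefficients vanish, and Q(n) = -3n³ - 2n² - 4n + 3.
The constant term is Q(0) = 3.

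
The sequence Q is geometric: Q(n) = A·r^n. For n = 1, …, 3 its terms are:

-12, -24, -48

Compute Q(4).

Consecutive ratio: -24/(-12) = 2, and -48/(-24) = 2, so r = 2.
Then A·2^1 = -12 gives A = -6, and Q(n) = -6·2^n.
Q(4) = -6·2^4 = -96.

-96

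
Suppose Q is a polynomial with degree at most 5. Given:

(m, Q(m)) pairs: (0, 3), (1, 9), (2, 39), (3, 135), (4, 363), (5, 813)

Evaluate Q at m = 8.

Write Q(m) = am^5 + bm^4 + cm³ + dm² + em + p; the 6 given values yield a linear system in the 6 coefficients.
Solving, the leading coefficient vanishes, and Q(m) = m^4 + m³ + 2m² + 2m + 3.
Then Q(8) = 4755.

4755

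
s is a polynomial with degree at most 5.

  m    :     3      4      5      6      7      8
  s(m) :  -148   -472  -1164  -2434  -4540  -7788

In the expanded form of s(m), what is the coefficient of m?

First differences: -324, -692, -1270, -2106, -3248. Second differences: -368, -578, -836, -1142. Third differences: -210, -258, -306. Fourth differences: -48, -48.
Level-4 differences are constant, so s has degree 4.
Fitting a degree-4 polynomial gives s(m) = -2m^4 + m³ - 2m² + 3m - 4.
The coefficient of m is 3.

3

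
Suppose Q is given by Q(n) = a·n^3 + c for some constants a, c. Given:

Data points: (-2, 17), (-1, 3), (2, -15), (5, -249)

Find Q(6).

-431

From Q(-2) = 17 and Q(-1) = 3: -8a + c = 17 and -1a + c = 3.
Subtracting: 7a = -14, so a = -2; then c = 17 − (-2)·(-8) = 1.
So Q(n) = -2n³ + 1, and Q(6) = -431.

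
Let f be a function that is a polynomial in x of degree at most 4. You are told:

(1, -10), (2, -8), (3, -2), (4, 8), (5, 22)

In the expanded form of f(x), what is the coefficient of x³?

0

Write f(x) = ax^4 + bx³ + cx² + dx + e; the 5 given values yield a linear system in the 5 coefficients.
Solving, the top 2 coefficients vanish, and f(x) = 2x² - 4x - 8.
The coefficient of x³ is 0.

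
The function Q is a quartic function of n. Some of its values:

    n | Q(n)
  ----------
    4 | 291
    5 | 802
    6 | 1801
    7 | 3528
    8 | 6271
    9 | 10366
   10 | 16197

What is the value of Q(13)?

First differences: 511, 999, 1727, 2743, 4095, 5831. Second differences: 488, 728, 1016, 1352, 1736. Third differences: 240, 288, 336, 384. Fourth differences: 48, 48, 48.
Level-4 differences are constant, so Q has degree 4.
Fitting a degree-4 polynomial gives Q(n) = 2n^4 - 4n³ + 2n² - n + 7.
Then Q(13) = 48666.

48666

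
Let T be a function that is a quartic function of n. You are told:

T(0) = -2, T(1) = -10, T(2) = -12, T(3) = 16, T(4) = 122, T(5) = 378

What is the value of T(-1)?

12

First differences: -8, -2, 28, 106, 256. Second differences: 6, 30, 78, 150. Third differences: 24, 48, 72. Fourth differences: 24, 24.
Level-4 differences are constant, so T has degree 4.
Fitting a degree-4 polynomial gives T(n) = n^4 - 2n³ + 2n² - 9n - 2.
Then T(-1) = 12.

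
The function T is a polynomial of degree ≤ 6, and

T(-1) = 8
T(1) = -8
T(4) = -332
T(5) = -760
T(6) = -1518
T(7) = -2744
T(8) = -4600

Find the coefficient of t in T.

Write T(t) = at^6 + bt^5 + ct^4 + dt³ + et² + pt + q; the 7 given values yield a linear system in the 7 coefficients.
Solving, the top 2 coefficients vanish, and T(t) = -t^4 - t³ + t² - 7t.
The coefficient of t is -7.

-7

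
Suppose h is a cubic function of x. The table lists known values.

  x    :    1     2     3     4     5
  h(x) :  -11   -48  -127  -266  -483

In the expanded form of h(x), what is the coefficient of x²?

Write h(x) = ax³ + bx² + cx + d; the 5 given values yield a linear system in the 4 coefficients.
Solving, h(x) = -3x³ - 3x² - 7x + 2.
The coefficient of x² is -3.

-3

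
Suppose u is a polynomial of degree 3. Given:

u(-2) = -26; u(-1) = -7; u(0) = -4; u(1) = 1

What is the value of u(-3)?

Write u(m) = am³ + bm² + cm + d; the 4 given values yield a linear system in the 4 coefficients.
Solving, u(m) = 3m³ + m² + m - 4.
Then u(-3) = -79.

-79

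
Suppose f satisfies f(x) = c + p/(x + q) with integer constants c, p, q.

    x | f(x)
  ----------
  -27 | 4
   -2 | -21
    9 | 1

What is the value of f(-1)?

-9

(f(x) − c)(x + q) = p for each data point; the three points give a linear system in c and q, then p follows.
Solving: c = 3, q = 3, p = -24, so f(x) = 3 − 24/(x + 3).
Then f(-1) = 3 − 24/2 = -9.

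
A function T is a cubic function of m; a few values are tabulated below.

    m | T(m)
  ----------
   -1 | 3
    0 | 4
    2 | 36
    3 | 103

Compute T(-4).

Write T(m) = am³ + bm² + cm + d; the 4 given values yield a linear system in the 4 coefficients.
Solving, T(m) = 3m³ + 2m² + 4.
Then T(-4) = -156.

-156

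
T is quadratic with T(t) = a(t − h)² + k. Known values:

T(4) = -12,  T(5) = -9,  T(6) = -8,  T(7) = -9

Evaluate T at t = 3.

-17

First differences 3, 1, -1; second difference -2 = 2a, so a = -1.
Expanding, the t-coefficient is −2ah = 2h; matching it to the data gives h = 6, and then k = -8.
So T(t) = -1(t − 6)² − 8.
T(3) = -1·(-3)² − 8 = -17.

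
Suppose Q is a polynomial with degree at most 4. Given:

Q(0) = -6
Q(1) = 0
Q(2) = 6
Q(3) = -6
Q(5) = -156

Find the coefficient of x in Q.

Write Q(x) = ax^4 + bx³ + cx² + dx + e; the 5 given values yield a linear system in the 5 coefficients.
Solving, the leading coefficient vanishes, and Q(x) = -3x³ + 9x² - 6.
The coefficient of x is 0.

0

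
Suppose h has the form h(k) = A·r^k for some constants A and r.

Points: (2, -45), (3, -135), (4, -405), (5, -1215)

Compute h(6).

Consecutive ratio: -135/(-45) = 3, and -405/(-135) = 3, so r = 3.
Then A·3^2 = -45 gives A = -5, and h(k) = -5·3^k.
h(6) = -5·3^6 = -3645.

-3645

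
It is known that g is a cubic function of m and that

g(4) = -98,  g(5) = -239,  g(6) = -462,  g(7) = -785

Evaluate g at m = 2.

10

Write g(m) = am³ + bm² + cm + d; the 4 given values yield a linear system in the 4 coefficients.
Solving, g(m) = -3m³ + 4m² + 6m + 6.
Then g(2) = 10.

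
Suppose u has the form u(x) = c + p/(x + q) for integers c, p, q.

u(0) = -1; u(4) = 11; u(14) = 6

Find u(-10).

(u(x) − c)(x + q) = p for each data point; the three points give a linear system in c and q, then p follows.
Solving: c = 5, q = -2, p = 12, so u(x) = 5 + 12/(x − 2).
Then u(-10) = 5 + 12/(-12) = 4.

4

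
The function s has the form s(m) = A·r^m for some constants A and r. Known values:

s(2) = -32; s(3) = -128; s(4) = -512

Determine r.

Consecutive ratio: -128/(-32) = 4, and -512/(-128) = 4, so r = 4.
Then A·4^2 = -32 gives A = -2, and s(m) = -2·4^m.

4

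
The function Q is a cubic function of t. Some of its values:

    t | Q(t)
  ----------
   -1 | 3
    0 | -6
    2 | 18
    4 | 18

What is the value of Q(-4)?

258

Write Q(t) = at³ + bt² + ct + d; the 4 given values yield a linear system in the 4 coefficients.
Solving, Q(t) = -2t³ + 9t² + 2t - 6.
Then Q(-4) = 258.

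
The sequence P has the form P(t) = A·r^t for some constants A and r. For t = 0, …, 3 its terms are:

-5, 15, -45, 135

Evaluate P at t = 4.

Consecutive ratio: 15/(-5) = -3, and -45/15 = -3, so r = -3.
Then A·(-3)^0 = -5 gives A = -5, and P(t) = -5·(-3)^t.
P(4) = -5·(-3)^4 = -405.

-405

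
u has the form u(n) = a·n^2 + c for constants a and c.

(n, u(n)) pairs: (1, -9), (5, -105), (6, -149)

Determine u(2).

-21

From u(1) = -9 and u(5) = -105: 1a + c = -9 and 25a + c = -105.
Subtracting: 24a = -96, so a = -4; then c = -9 − (-4)·1 = -5.
So u(n) = -4n² − 5, and u(2) = -21.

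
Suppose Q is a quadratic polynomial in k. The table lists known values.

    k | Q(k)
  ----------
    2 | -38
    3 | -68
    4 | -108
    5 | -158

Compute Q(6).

Write Q(k) = ak² + bk + c; the 4 given values yield a linear system in the 3 coefficients.
Solving, Q(k) = -5k² - 5k - 8.
Then Q(6) = -218.

-218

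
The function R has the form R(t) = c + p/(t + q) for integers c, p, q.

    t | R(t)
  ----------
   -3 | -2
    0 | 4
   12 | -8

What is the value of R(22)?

(R(t) − c)(t + q) = p for each data point; the three points give a linear system in c and q, then p follows.
Solving: c = -6, q = -2, p = -20, so R(t) = -6 − 20/(t − 2).
Then R(22) = -6 − 20/20 = -7.

-7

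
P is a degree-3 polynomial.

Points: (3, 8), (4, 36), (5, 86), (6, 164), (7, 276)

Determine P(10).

876

First differences: 28, 50, 78, 112. Second differences: 22, 28, 34. Third differences: 6, 6.
Level-3 differences are constant, so P has degree 3.
Fitting a degree-3 polynomial gives P(x) = x³ - x² - 2x - 4.
Then P(10) = 876.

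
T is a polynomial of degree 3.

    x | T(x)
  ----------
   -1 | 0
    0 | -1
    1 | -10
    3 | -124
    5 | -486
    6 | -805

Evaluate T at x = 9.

Write T(x) = ax³ + bx² + cx + d; the 6 given values yield a linear system in the 4 coefficients.
Solving, T(x) = -3x³ - 4x² - 2x - 1.
Then T(9) = -2530.

-2530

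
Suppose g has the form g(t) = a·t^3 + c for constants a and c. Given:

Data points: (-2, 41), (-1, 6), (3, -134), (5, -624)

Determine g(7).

-1714

From g(-2) = 41 and g(-1) = 6: -8a + c = 41 and -1a + c = 6.
Subtracting: 7a = -35, so a = -5; then c = 41 − (-5)·(-8) = 1.
So g(t) = -5t³ + 1, and g(7) = -1714.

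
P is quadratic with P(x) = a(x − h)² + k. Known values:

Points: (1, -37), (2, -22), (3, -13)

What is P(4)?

First differences 15, 9; second difference -6 = 2a, so a = -3.
Expanding, the x-coefficient is −2ah = 6h; matching it to the data gives h = 4, and then k = -10.
So P(x) = -3(x − 4)² − 10.
P(4) = -3·0² − 10 = -10.

-10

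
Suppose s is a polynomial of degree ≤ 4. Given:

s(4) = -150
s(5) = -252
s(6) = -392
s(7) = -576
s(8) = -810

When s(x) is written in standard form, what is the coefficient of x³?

Write s(x) = ax^4 + bx³ + cx² + dx + e; the 5 given values yield a linear system in the 5 coefficients.
Solving, the leading coefficient vanishes, and s(x) = -x³ - 4x² - 5x - 2.
The coefficient of x³ is -1.

-1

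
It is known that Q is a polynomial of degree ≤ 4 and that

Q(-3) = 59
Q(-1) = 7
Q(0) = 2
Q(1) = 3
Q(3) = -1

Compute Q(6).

-112

Write Q(n) = an^4 + bn³ + cn² + dn + e; the 5 given values yield a linear system in the 5 coefficients.
Solving, the leading coefficient vanishes, and Q(n) = -n³ + 3n² - n + 2.
Then Q(6) = -112.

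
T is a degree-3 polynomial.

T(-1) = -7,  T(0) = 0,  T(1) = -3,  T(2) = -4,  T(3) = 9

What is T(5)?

125

First differences: 7, -3, -1, 13. Second differences: -10, 2, 14. Third differences: 12, 12.
Level-3 differences are constant, so T has degree 3.
Fitting a degree-3 polynomial gives T(x) = 2x³ - 5x².
Then T(5) = 125.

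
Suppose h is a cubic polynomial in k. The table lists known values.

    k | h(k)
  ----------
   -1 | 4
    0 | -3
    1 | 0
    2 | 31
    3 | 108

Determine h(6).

First differences: -7, 3, 31, 77. Second differences: 10, 28, 46. Third differences: 18, 18.
Level-3 differences are constant, so h has degree 3.
Fitting a degree-3 polynomial gives h(k) = 3k³ + 5k² - 5k - 3.
Then h(6) = 795.

795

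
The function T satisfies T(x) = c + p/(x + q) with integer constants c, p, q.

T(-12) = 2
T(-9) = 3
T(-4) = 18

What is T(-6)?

(T(x) − c)(x + q) = p for each data point; the three points give a linear system in c and q, then p follows.
Solving: c = 0, q = 3, p = -18, so T(x) = -18/(x + 3).
Then T(-6) = 0 − 18/(-3) = 6.

6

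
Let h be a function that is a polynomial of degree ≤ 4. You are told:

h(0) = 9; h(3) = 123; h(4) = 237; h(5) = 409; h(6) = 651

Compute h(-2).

3

Write h(m) = am^4 + bm³ + cm² + dm + e; the 5 given values yield a linear system in the 5 coefficients.
Solving, the leading coefficient vanishes, and h(m) = 2m³ + 5m² + 5m + 9.
Then h(-2) = 3.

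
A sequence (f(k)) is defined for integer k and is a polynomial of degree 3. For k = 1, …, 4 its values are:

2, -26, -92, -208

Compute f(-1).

Write f(k) = ak³ + bk² + ck + d; the 4 given values yield a linear system in the 4 coefficients.
Solving, f(k) = -2k³ - 7k² + 7k + 4.
Then f(-1) = -8.

-8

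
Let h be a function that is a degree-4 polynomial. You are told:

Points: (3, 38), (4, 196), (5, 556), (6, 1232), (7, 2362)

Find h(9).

Write h(n) = an^4 + bn³ + cn² + dn + e; the 5 given values yield a linear system in the 5 coefficients.
Solving, h(n) = n^4 + n³ - 8n² + 2n - 4.
Then h(9) = 6656.

6656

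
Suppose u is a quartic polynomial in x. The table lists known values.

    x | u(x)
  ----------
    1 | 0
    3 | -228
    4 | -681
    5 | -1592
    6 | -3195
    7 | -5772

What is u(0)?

3

Write u(x) = ax^4 + bx³ + cx² + dx + e; the 6 given values yield a linear system in the 5 coefficients.
Solving, u(x) = -2x^4 - 3x³ + x² + x + 3.
The constant term is u(0) = 3.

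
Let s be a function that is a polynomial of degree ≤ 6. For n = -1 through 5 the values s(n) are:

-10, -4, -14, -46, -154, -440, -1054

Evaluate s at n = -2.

-74

First differences: 6, -10, -32, -108, -286, -614. Second differences: -16, -22, -76, -178, -328. Third differences: -6, -54, -102, -150. Fourth differences: -48, -48, -48.
Level-4 differences are constant, so s has degree 4.
Fitting a degree-4 polynomial gives s(n) = -2n^4 + 3n³ - 6n² - 5n - 4.
Then s(-2) = -74.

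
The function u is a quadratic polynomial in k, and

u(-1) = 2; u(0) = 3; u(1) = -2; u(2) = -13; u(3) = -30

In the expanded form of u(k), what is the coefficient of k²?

First differences: 1, -5, -11, -17. Second differences: -6, -6, -6.
Level-2 differences are constant, so u has degree 2.
Fitting a degree-2 polynomial gives u(k) = -3k² - 2k + 3.
The coefficient of k² is -3.

-3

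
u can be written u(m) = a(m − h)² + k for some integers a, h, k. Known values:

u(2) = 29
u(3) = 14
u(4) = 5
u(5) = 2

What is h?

First differences -15, -9, -3; second difference 6 = 2a, so a = 3.
Expanding, the m-coefficient is −2ah = -6h; matching it to the data gives h = 5, and then k = 2.
So u(m) = 3(m − 5)² + 2.
Hence h = 5.

5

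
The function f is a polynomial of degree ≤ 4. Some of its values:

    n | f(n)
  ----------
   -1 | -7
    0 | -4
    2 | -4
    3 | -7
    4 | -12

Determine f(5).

Write f(n) = an^4 + bn³ + cn² + dn + e; the 5 given values yield a linear system in the 5 coefficients.
Solving, the top 2 coefficients vanish, and f(n) = -n² + 2n - 4.
Then f(5) = -19.

-19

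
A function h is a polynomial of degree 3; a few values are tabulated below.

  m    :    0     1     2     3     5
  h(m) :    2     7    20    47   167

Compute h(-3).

Write h(m) = am³ + bm² + cm + d; the 5 given values yield a linear system in the 4 coefficients.
Solving, h(m) = m³ + m² + 3m + 2.
Then h(-3) = -25.

-25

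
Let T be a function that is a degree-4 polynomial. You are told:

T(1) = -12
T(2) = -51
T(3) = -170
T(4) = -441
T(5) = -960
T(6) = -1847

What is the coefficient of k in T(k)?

First differences: -39, -119, -271, -519, -887. Second differences: -80, -152, -248, -368. Third differences: -72, -96, -120. Fourth differences: -24, -24.
Level-4 differences are constant, so T has degree 4.
Fitting a degree-4 polynomial gives T(k) = -k^4 - 2k³ - 3k² - k - 5.
The coefficient of k is -1.

-1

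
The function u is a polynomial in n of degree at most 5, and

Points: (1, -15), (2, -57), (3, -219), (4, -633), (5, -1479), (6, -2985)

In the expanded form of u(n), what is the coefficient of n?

First differences: -42, -162, -414, -846, -1506. Second differences: -120, -252, -432, -660. Third differences: -132, -180, -228. Fourth differences: -48, -48.
Level-4 differences are constant, so u has degree 4.
Fitting a degree-4 polynomial gives u(n) = -2n^4 - 2n³ + 2n² - 4n - 9.
The coefficient of n is -4.

-4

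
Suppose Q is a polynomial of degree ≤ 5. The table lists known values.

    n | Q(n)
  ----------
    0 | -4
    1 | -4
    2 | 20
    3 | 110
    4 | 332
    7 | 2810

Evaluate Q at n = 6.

1556

Write Q(n) = an^5 + bn^4 + cn³ + dn² + en + p; the 6 given values yield a linear system in the 6 coefficients.
Solving, the leading coefficient vanishes, and Q(n) = n^4 + n³ + 2n² - 4n - 4.
Then Q(6) = 1556.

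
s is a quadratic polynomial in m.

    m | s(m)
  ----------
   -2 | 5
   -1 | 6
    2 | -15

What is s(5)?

-72

Write s(m) = am² + bm + c; the 3 given values yield a linear system in the 3 coefficients.
Solving, s(m) = -2m² - 5m + 3.
Then s(5) = -72.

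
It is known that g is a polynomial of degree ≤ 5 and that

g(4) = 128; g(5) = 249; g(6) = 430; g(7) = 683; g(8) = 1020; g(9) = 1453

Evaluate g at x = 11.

First differences: 121, 181, 253, 337, 433. Second differences: 60, 72, 84, 96. Third differences: 12, 12, 12.
Level-3 differences are constant, so g has degree 3.
Fitting a degree-3 polynomial gives g(x) = 2x³ - x + 4.
Then g(11) = 2655.

2655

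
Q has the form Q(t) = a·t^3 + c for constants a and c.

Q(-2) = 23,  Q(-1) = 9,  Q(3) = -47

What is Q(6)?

-425

From Q(-2) = 23 and Q(-1) = 9: -8a + c = 23 and -1a + c = 9.
Subtracting: 7a = -14, so a = -2; then c = 23 − (-2)·(-8) = 7.
So Q(t) = -2t³ + 7, and Q(6) = -425.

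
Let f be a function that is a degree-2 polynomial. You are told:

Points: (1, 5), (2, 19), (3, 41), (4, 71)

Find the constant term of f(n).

-1

First differences: 14, 22, 30. Second differences: 8, 8.
Level-2 differences are constant, so f has degree 2.
Fitting a degree-2 polynomial gives f(n) = 4n² + 2n - 1.
The constant term is f(0) = -1.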